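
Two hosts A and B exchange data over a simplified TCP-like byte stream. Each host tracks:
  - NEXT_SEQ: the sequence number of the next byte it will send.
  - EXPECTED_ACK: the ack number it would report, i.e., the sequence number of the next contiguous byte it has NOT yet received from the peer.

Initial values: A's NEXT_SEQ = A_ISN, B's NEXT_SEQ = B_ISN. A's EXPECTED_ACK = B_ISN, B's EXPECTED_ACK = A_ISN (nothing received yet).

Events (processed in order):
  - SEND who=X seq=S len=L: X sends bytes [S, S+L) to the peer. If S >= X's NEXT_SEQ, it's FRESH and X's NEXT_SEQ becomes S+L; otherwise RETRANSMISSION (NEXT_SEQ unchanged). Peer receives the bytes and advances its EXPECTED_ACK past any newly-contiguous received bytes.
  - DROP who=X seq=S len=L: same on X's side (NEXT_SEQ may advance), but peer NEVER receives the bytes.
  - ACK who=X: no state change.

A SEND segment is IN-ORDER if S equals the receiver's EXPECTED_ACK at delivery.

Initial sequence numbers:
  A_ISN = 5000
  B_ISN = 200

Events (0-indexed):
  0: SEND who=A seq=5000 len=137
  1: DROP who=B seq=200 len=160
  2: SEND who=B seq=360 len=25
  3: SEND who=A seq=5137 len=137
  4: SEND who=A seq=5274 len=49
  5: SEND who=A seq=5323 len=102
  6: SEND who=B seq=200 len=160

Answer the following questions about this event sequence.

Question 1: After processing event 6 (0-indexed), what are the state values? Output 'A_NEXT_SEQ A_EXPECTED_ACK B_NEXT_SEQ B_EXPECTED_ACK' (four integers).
After event 0: A_seq=5137 A_ack=200 B_seq=200 B_ack=5137
After event 1: A_seq=5137 A_ack=200 B_seq=360 B_ack=5137
After event 2: A_seq=5137 A_ack=200 B_seq=385 B_ack=5137
After event 3: A_seq=5274 A_ack=200 B_seq=385 B_ack=5274
After event 4: A_seq=5323 A_ack=200 B_seq=385 B_ack=5323
After event 5: A_seq=5425 A_ack=200 B_seq=385 B_ack=5425
After event 6: A_seq=5425 A_ack=385 B_seq=385 B_ack=5425

5425 385 385 5425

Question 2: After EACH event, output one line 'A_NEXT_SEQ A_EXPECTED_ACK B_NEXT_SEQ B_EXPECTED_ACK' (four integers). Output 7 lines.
5137 200 200 5137
5137 200 360 5137
5137 200 385 5137
5274 200 385 5274
5323 200 385 5323
5425 200 385 5425
5425 385 385 5425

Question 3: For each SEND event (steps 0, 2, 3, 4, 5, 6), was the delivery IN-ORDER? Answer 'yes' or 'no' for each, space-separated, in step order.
Answer: yes no yes yes yes yes

Derivation:
Step 0: SEND seq=5000 -> in-order
Step 2: SEND seq=360 -> out-of-order
Step 3: SEND seq=5137 -> in-order
Step 4: SEND seq=5274 -> in-order
Step 5: SEND seq=5323 -> in-order
Step 6: SEND seq=200 -> in-order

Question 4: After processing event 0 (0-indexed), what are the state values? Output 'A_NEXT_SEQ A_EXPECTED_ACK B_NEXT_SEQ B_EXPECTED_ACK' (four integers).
After event 0: A_seq=5137 A_ack=200 B_seq=200 B_ack=5137

5137 200 200 5137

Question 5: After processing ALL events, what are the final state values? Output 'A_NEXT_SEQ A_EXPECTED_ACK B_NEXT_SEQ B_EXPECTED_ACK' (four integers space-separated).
Answer: 5425 385 385 5425

Derivation:
After event 0: A_seq=5137 A_ack=200 B_seq=200 B_ack=5137
After event 1: A_seq=5137 A_ack=200 B_seq=360 B_ack=5137
After event 2: A_seq=5137 A_ack=200 B_seq=385 B_ack=5137
After event 3: A_seq=5274 A_ack=200 B_seq=385 B_ack=5274
After event 4: A_seq=5323 A_ack=200 B_seq=385 B_ack=5323
After event 5: A_seq=5425 A_ack=200 B_seq=385 B_ack=5425
After event 6: A_seq=5425 A_ack=385 B_seq=385 B_ack=5425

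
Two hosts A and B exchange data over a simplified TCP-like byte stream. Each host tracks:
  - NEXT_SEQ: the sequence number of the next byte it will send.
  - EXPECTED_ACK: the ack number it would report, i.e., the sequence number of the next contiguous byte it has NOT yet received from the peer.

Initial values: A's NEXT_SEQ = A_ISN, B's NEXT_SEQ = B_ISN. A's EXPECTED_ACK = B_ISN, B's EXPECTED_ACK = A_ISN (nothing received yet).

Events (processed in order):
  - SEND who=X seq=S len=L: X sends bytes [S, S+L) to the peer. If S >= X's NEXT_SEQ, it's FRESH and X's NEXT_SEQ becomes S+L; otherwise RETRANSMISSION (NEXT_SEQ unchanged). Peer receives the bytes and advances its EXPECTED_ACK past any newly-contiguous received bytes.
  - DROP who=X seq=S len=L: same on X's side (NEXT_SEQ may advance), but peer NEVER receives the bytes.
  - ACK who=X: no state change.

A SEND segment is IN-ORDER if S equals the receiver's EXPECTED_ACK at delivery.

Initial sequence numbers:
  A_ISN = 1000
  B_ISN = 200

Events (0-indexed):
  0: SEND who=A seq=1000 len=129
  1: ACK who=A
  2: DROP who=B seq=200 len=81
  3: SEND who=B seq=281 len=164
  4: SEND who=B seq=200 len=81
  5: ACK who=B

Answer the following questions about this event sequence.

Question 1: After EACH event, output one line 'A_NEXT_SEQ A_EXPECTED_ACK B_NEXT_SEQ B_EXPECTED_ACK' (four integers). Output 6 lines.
1129 200 200 1129
1129 200 200 1129
1129 200 281 1129
1129 200 445 1129
1129 445 445 1129
1129 445 445 1129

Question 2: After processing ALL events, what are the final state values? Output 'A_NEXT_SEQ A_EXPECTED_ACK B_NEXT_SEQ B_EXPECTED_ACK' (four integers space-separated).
After event 0: A_seq=1129 A_ack=200 B_seq=200 B_ack=1129
After event 1: A_seq=1129 A_ack=200 B_seq=200 B_ack=1129
After event 2: A_seq=1129 A_ack=200 B_seq=281 B_ack=1129
After event 3: A_seq=1129 A_ack=200 B_seq=445 B_ack=1129
After event 4: A_seq=1129 A_ack=445 B_seq=445 B_ack=1129
After event 5: A_seq=1129 A_ack=445 B_seq=445 B_ack=1129

Answer: 1129 445 445 1129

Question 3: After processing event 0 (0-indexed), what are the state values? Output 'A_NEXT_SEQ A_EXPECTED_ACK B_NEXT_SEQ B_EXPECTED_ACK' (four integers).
After event 0: A_seq=1129 A_ack=200 B_seq=200 B_ack=1129

1129 200 200 1129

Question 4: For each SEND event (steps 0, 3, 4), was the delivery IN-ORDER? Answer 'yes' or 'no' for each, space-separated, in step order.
Answer: yes no yes

Derivation:
Step 0: SEND seq=1000 -> in-order
Step 3: SEND seq=281 -> out-of-order
Step 4: SEND seq=200 -> in-order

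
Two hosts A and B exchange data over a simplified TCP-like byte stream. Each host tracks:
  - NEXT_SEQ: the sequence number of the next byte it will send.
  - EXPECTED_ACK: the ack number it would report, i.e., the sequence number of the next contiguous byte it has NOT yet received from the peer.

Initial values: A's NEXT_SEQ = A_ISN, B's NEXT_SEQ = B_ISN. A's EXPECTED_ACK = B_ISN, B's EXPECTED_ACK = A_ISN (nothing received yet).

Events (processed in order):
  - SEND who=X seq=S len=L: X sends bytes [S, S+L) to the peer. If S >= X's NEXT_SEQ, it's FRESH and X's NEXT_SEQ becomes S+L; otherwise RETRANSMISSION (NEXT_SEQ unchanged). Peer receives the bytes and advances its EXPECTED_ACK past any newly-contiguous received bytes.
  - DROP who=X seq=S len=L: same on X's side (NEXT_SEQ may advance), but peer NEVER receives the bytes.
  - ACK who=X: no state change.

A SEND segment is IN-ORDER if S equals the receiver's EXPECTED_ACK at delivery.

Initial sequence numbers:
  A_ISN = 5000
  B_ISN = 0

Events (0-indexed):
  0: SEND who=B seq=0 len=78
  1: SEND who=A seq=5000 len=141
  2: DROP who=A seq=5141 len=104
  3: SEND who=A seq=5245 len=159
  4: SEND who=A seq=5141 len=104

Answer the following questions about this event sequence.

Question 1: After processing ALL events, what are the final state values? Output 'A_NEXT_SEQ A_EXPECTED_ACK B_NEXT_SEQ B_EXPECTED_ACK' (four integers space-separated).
After event 0: A_seq=5000 A_ack=78 B_seq=78 B_ack=5000
After event 1: A_seq=5141 A_ack=78 B_seq=78 B_ack=5141
After event 2: A_seq=5245 A_ack=78 B_seq=78 B_ack=5141
After event 3: A_seq=5404 A_ack=78 B_seq=78 B_ack=5141
After event 4: A_seq=5404 A_ack=78 B_seq=78 B_ack=5404

Answer: 5404 78 78 5404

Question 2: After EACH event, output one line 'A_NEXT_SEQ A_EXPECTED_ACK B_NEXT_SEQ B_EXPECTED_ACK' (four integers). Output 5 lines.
5000 78 78 5000
5141 78 78 5141
5245 78 78 5141
5404 78 78 5141
5404 78 78 5404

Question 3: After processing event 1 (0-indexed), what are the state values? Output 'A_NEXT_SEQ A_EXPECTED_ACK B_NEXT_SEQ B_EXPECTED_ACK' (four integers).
After event 0: A_seq=5000 A_ack=78 B_seq=78 B_ack=5000
After event 1: A_seq=5141 A_ack=78 B_seq=78 B_ack=5141

5141 78 78 5141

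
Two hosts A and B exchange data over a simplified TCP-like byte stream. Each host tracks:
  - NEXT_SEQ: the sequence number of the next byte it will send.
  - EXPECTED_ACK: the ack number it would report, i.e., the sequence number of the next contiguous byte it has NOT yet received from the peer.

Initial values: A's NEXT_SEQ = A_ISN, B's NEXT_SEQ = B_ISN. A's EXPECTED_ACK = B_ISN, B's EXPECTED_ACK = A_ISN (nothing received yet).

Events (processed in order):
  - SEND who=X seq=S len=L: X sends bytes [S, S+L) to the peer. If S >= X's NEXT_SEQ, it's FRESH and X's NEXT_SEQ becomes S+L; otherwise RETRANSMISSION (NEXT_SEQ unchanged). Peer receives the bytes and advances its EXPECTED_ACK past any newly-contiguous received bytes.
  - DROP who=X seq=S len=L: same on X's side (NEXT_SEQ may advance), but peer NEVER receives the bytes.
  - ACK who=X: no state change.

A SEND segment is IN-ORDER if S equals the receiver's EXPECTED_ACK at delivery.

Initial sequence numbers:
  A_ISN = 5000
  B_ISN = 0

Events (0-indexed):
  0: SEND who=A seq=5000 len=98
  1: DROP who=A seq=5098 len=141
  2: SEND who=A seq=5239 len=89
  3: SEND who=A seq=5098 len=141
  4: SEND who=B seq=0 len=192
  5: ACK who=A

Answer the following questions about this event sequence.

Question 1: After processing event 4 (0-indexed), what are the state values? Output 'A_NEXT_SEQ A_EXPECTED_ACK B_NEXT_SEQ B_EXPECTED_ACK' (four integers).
After event 0: A_seq=5098 A_ack=0 B_seq=0 B_ack=5098
After event 1: A_seq=5239 A_ack=0 B_seq=0 B_ack=5098
After event 2: A_seq=5328 A_ack=0 B_seq=0 B_ack=5098
After event 3: A_seq=5328 A_ack=0 B_seq=0 B_ack=5328
After event 4: A_seq=5328 A_ack=192 B_seq=192 B_ack=5328

5328 192 192 5328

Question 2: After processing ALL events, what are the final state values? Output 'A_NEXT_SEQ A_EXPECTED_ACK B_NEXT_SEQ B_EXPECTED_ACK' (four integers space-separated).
After event 0: A_seq=5098 A_ack=0 B_seq=0 B_ack=5098
After event 1: A_seq=5239 A_ack=0 B_seq=0 B_ack=5098
After event 2: A_seq=5328 A_ack=0 B_seq=0 B_ack=5098
After event 3: A_seq=5328 A_ack=0 B_seq=0 B_ack=5328
After event 4: A_seq=5328 A_ack=192 B_seq=192 B_ack=5328
After event 5: A_seq=5328 A_ack=192 B_seq=192 B_ack=5328

Answer: 5328 192 192 5328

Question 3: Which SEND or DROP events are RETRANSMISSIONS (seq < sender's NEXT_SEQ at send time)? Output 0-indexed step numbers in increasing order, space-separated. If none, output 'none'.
Answer: 3

Derivation:
Step 0: SEND seq=5000 -> fresh
Step 1: DROP seq=5098 -> fresh
Step 2: SEND seq=5239 -> fresh
Step 3: SEND seq=5098 -> retransmit
Step 4: SEND seq=0 -> fresh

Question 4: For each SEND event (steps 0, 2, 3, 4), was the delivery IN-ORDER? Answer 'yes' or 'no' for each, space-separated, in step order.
Step 0: SEND seq=5000 -> in-order
Step 2: SEND seq=5239 -> out-of-order
Step 3: SEND seq=5098 -> in-order
Step 4: SEND seq=0 -> in-order

Answer: yes no yes yes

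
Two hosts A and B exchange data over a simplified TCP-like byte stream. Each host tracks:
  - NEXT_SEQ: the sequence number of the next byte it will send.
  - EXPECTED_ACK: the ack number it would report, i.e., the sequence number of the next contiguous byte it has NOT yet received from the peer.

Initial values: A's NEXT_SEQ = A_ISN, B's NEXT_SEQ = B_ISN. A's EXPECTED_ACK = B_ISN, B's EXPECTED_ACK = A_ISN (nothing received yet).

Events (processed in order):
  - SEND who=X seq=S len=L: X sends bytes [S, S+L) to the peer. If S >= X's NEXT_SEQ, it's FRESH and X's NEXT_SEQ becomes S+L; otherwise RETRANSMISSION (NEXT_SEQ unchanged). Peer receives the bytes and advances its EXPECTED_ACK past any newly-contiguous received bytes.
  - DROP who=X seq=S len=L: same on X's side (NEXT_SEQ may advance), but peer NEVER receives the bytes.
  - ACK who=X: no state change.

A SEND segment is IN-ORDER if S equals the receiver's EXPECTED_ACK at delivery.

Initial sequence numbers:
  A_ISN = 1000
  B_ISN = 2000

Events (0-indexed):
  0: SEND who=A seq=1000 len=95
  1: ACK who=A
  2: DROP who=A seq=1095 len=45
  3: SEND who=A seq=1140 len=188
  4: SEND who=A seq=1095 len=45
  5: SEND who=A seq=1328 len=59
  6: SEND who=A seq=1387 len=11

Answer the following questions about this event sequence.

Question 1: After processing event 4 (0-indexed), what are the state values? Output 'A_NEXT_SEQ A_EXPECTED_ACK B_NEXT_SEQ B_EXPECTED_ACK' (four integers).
After event 0: A_seq=1095 A_ack=2000 B_seq=2000 B_ack=1095
After event 1: A_seq=1095 A_ack=2000 B_seq=2000 B_ack=1095
After event 2: A_seq=1140 A_ack=2000 B_seq=2000 B_ack=1095
After event 3: A_seq=1328 A_ack=2000 B_seq=2000 B_ack=1095
After event 4: A_seq=1328 A_ack=2000 B_seq=2000 B_ack=1328

1328 2000 2000 1328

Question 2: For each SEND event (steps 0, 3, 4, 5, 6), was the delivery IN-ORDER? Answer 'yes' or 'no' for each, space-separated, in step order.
Answer: yes no yes yes yes

Derivation:
Step 0: SEND seq=1000 -> in-order
Step 3: SEND seq=1140 -> out-of-order
Step 4: SEND seq=1095 -> in-order
Step 5: SEND seq=1328 -> in-order
Step 6: SEND seq=1387 -> in-order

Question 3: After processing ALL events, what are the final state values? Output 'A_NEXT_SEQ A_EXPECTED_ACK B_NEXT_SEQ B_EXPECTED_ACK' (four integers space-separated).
Answer: 1398 2000 2000 1398

Derivation:
After event 0: A_seq=1095 A_ack=2000 B_seq=2000 B_ack=1095
After event 1: A_seq=1095 A_ack=2000 B_seq=2000 B_ack=1095
After event 2: A_seq=1140 A_ack=2000 B_seq=2000 B_ack=1095
After event 3: A_seq=1328 A_ack=2000 B_seq=2000 B_ack=1095
After event 4: A_seq=1328 A_ack=2000 B_seq=2000 B_ack=1328
After event 5: A_seq=1387 A_ack=2000 B_seq=2000 B_ack=1387
After event 6: A_seq=1398 A_ack=2000 B_seq=2000 B_ack=1398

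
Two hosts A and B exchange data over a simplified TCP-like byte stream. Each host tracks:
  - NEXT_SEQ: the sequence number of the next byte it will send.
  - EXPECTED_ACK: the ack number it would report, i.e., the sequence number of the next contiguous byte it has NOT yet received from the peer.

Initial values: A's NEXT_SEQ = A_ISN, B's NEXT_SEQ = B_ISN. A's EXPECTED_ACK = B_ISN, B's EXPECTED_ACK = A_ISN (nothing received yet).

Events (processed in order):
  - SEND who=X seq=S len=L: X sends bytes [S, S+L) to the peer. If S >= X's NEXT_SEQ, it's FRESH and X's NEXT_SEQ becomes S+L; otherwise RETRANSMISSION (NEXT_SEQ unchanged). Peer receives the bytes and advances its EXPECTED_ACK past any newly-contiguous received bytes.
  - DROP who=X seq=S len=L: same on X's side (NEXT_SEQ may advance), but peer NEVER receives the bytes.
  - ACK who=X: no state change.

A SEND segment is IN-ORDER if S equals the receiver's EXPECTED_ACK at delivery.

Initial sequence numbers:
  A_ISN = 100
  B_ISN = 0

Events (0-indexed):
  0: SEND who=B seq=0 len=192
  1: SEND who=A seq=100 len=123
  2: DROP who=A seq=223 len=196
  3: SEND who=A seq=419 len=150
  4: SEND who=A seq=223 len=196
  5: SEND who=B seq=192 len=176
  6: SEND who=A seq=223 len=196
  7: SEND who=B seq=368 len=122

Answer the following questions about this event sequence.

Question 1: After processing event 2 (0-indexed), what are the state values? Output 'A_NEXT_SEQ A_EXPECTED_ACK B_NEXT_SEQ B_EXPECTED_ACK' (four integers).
After event 0: A_seq=100 A_ack=192 B_seq=192 B_ack=100
After event 1: A_seq=223 A_ack=192 B_seq=192 B_ack=223
After event 2: A_seq=419 A_ack=192 B_seq=192 B_ack=223

419 192 192 223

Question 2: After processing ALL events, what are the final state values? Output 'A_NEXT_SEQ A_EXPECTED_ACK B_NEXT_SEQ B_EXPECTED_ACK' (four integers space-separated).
Answer: 569 490 490 569

Derivation:
After event 0: A_seq=100 A_ack=192 B_seq=192 B_ack=100
After event 1: A_seq=223 A_ack=192 B_seq=192 B_ack=223
After event 2: A_seq=419 A_ack=192 B_seq=192 B_ack=223
After event 3: A_seq=569 A_ack=192 B_seq=192 B_ack=223
After event 4: A_seq=569 A_ack=192 B_seq=192 B_ack=569
After event 5: A_seq=569 A_ack=368 B_seq=368 B_ack=569
After event 6: A_seq=569 A_ack=368 B_seq=368 B_ack=569
After event 7: A_seq=569 A_ack=490 B_seq=490 B_ack=569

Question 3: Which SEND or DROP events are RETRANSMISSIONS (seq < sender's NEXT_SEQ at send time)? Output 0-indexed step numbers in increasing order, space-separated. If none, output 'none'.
Answer: 4 6

Derivation:
Step 0: SEND seq=0 -> fresh
Step 1: SEND seq=100 -> fresh
Step 2: DROP seq=223 -> fresh
Step 3: SEND seq=419 -> fresh
Step 4: SEND seq=223 -> retransmit
Step 5: SEND seq=192 -> fresh
Step 6: SEND seq=223 -> retransmit
Step 7: SEND seq=368 -> fresh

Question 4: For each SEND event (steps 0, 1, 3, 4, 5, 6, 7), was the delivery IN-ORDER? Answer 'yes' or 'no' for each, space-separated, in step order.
Step 0: SEND seq=0 -> in-order
Step 1: SEND seq=100 -> in-order
Step 3: SEND seq=419 -> out-of-order
Step 4: SEND seq=223 -> in-order
Step 5: SEND seq=192 -> in-order
Step 6: SEND seq=223 -> out-of-order
Step 7: SEND seq=368 -> in-order

Answer: yes yes no yes yes no yes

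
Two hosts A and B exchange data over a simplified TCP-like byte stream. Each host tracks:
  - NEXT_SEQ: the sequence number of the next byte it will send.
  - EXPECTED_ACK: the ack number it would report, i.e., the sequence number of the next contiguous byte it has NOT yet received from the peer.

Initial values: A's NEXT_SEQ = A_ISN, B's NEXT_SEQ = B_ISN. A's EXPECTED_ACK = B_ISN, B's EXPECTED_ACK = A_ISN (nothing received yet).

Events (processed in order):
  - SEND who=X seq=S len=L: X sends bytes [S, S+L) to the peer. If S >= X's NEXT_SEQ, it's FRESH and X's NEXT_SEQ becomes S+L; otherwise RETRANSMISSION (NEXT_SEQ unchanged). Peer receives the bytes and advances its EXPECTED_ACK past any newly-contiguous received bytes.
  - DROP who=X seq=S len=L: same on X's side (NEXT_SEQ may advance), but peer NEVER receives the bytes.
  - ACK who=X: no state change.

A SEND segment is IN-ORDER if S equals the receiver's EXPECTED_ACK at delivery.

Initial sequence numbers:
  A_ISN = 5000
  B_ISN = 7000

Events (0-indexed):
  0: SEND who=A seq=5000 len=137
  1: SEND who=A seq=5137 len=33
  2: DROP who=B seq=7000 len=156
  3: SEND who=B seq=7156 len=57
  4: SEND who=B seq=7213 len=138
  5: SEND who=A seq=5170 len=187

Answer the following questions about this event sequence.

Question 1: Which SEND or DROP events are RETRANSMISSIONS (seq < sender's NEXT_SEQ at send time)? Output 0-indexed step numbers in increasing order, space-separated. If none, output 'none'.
Answer: none

Derivation:
Step 0: SEND seq=5000 -> fresh
Step 1: SEND seq=5137 -> fresh
Step 2: DROP seq=7000 -> fresh
Step 3: SEND seq=7156 -> fresh
Step 4: SEND seq=7213 -> fresh
Step 5: SEND seq=5170 -> fresh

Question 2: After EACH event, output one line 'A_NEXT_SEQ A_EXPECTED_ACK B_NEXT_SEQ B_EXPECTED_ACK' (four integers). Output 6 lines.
5137 7000 7000 5137
5170 7000 7000 5170
5170 7000 7156 5170
5170 7000 7213 5170
5170 7000 7351 5170
5357 7000 7351 5357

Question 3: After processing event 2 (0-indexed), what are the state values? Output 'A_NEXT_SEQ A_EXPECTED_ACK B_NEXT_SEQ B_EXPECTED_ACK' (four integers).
After event 0: A_seq=5137 A_ack=7000 B_seq=7000 B_ack=5137
After event 1: A_seq=5170 A_ack=7000 B_seq=7000 B_ack=5170
After event 2: A_seq=5170 A_ack=7000 B_seq=7156 B_ack=5170

5170 7000 7156 5170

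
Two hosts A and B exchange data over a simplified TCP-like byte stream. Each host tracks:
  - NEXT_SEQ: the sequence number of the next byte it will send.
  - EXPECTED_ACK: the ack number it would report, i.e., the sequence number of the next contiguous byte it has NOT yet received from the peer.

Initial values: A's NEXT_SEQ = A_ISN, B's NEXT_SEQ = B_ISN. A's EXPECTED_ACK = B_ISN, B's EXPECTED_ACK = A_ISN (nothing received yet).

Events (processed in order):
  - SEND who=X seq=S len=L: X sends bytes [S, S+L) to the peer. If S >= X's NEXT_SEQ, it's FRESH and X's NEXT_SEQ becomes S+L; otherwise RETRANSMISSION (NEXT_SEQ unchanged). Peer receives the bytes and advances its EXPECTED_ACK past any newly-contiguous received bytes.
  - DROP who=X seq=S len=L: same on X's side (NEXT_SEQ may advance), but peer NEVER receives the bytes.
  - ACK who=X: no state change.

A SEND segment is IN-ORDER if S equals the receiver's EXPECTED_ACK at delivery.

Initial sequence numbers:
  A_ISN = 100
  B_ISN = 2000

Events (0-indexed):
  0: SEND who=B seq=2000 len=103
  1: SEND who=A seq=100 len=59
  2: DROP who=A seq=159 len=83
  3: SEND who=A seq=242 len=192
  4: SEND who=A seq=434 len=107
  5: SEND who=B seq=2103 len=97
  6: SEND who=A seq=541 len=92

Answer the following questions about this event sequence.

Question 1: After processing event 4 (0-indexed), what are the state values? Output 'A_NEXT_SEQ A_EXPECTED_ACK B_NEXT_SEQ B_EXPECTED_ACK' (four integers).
After event 0: A_seq=100 A_ack=2103 B_seq=2103 B_ack=100
After event 1: A_seq=159 A_ack=2103 B_seq=2103 B_ack=159
After event 2: A_seq=242 A_ack=2103 B_seq=2103 B_ack=159
After event 3: A_seq=434 A_ack=2103 B_seq=2103 B_ack=159
After event 4: A_seq=541 A_ack=2103 B_seq=2103 B_ack=159

541 2103 2103 159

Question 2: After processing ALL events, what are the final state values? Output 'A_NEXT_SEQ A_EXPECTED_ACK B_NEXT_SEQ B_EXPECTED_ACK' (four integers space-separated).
After event 0: A_seq=100 A_ack=2103 B_seq=2103 B_ack=100
After event 1: A_seq=159 A_ack=2103 B_seq=2103 B_ack=159
After event 2: A_seq=242 A_ack=2103 B_seq=2103 B_ack=159
After event 3: A_seq=434 A_ack=2103 B_seq=2103 B_ack=159
After event 4: A_seq=541 A_ack=2103 B_seq=2103 B_ack=159
After event 5: A_seq=541 A_ack=2200 B_seq=2200 B_ack=159
After event 6: A_seq=633 A_ack=2200 B_seq=2200 B_ack=159

Answer: 633 2200 2200 159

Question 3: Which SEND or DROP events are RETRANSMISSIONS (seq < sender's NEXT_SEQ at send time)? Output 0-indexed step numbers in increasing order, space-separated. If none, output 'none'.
Step 0: SEND seq=2000 -> fresh
Step 1: SEND seq=100 -> fresh
Step 2: DROP seq=159 -> fresh
Step 3: SEND seq=242 -> fresh
Step 4: SEND seq=434 -> fresh
Step 5: SEND seq=2103 -> fresh
Step 6: SEND seq=541 -> fresh

Answer: none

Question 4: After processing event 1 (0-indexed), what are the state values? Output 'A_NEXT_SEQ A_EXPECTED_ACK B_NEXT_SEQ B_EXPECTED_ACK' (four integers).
After event 0: A_seq=100 A_ack=2103 B_seq=2103 B_ack=100
After event 1: A_seq=159 A_ack=2103 B_seq=2103 B_ack=159

159 2103 2103 159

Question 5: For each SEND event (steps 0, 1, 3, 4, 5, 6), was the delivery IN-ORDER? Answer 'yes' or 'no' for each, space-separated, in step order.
Step 0: SEND seq=2000 -> in-order
Step 1: SEND seq=100 -> in-order
Step 3: SEND seq=242 -> out-of-order
Step 4: SEND seq=434 -> out-of-order
Step 5: SEND seq=2103 -> in-order
Step 6: SEND seq=541 -> out-of-order

Answer: yes yes no no yes no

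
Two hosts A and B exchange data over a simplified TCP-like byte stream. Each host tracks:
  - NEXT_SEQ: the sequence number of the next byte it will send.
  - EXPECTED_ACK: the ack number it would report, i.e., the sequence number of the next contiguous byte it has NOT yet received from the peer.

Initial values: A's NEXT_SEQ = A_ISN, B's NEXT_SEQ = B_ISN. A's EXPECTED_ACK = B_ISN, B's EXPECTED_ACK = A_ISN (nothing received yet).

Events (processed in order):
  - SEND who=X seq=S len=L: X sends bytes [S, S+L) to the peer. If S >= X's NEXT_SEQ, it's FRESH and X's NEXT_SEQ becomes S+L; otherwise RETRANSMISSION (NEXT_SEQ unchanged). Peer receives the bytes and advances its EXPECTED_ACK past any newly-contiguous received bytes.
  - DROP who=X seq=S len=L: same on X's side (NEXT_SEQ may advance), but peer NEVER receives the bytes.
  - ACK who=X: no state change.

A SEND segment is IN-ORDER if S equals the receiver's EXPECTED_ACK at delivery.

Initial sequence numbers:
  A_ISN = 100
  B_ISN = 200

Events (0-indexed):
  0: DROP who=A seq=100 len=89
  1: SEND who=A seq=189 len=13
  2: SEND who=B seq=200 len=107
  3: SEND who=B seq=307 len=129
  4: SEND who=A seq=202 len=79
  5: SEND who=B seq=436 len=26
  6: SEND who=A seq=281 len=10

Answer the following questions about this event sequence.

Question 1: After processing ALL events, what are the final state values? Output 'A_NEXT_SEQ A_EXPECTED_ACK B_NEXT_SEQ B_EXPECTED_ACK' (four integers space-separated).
Answer: 291 462 462 100

Derivation:
After event 0: A_seq=189 A_ack=200 B_seq=200 B_ack=100
After event 1: A_seq=202 A_ack=200 B_seq=200 B_ack=100
After event 2: A_seq=202 A_ack=307 B_seq=307 B_ack=100
After event 3: A_seq=202 A_ack=436 B_seq=436 B_ack=100
After event 4: A_seq=281 A_ack=436 B_seq=436 B_ack=100
After event 5: A_seq=281 A_ack=462 B_seq=462 B_ack=100
After event 6: A_seq=291 A_ack=462 B_seq=462 B_ack=100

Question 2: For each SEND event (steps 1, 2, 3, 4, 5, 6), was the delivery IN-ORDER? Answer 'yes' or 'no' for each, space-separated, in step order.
Step 1: SEND seq=189 -> out-of-order
Step 2: SEND seq=200 -> in-order
Step 3: SEND seq=307 -> in-order
Step 4: SEND seq=202 -> out-of-order
Step 5: SEND seq=436 -> in-order
Step 6: SEND seq=281 -> out-of-order

Answer: no yes yes no yes no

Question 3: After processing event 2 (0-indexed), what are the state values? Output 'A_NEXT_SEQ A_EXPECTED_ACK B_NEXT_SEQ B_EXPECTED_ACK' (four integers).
After event 0: A_seq=189 A_ack=200 B_seq=200 B_ack=100
After event 1: A_seq=202 A_ack=200 B_seq=200 B_ack=100
After event 2: A_seq=202 A_ack=307 B_seq=307 B_ack=100

202 307 307 100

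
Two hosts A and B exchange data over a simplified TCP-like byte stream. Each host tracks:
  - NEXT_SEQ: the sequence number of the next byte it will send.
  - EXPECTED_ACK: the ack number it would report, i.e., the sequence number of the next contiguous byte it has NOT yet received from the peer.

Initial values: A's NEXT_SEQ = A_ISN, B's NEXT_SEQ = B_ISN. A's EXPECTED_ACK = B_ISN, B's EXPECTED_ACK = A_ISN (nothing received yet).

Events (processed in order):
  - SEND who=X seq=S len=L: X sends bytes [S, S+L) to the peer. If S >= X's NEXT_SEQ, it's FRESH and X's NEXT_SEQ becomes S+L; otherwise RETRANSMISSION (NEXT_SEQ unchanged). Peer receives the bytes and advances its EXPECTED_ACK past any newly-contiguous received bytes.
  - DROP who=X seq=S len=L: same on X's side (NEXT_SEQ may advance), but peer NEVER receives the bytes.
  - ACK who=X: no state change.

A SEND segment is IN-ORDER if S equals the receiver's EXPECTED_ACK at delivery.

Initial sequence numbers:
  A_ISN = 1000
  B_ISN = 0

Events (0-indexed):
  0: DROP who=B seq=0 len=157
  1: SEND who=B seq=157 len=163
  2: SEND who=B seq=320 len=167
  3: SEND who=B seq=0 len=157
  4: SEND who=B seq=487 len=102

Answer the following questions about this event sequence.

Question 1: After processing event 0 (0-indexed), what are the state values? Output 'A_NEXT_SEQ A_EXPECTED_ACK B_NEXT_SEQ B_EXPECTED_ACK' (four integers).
After event 0: A_seq=1000 A_ack=0 B_seq=157 B_ack=1000

1000 0 157 1000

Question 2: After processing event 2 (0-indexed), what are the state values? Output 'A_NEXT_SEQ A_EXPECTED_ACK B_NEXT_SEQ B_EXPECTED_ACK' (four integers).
After event 0: A_seq=1000 A_ack=0 B_seq=157 B_ack=1000
After event 1: A_seq=1000 A_ack=0 B_seq=320 B_ack=1000
After event 2: A_seq=1000 A_ack=0 B_seq=487 B_ack=1000

1000 0 487 1000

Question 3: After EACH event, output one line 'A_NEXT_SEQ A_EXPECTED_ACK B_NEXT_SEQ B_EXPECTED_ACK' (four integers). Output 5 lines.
1000 0 157 1000
1000 0 320 1000
1000 0 487 1000
1000 487 487 1000
1000 589 589 1000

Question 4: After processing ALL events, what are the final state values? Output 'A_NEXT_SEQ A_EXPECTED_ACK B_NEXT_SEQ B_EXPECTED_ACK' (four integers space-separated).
After event 0: A_seq=1000 A_ack=0 B_seq=157 B_ack=1000
After event 1: A_seq=1000 A_ack=0 B_seq=320 B_ack=1000
After event 2: A_seq=1000 A_ack=0 B_seq=487 B_ack=1000
After event 3: A_seq=1000 A_ack=487 B_seq=487 B_ack=1000
After event 4: A_seq=1000 A_ack=589 B_seq=589 B_ack=1000

Answer: 1000 589 589 1000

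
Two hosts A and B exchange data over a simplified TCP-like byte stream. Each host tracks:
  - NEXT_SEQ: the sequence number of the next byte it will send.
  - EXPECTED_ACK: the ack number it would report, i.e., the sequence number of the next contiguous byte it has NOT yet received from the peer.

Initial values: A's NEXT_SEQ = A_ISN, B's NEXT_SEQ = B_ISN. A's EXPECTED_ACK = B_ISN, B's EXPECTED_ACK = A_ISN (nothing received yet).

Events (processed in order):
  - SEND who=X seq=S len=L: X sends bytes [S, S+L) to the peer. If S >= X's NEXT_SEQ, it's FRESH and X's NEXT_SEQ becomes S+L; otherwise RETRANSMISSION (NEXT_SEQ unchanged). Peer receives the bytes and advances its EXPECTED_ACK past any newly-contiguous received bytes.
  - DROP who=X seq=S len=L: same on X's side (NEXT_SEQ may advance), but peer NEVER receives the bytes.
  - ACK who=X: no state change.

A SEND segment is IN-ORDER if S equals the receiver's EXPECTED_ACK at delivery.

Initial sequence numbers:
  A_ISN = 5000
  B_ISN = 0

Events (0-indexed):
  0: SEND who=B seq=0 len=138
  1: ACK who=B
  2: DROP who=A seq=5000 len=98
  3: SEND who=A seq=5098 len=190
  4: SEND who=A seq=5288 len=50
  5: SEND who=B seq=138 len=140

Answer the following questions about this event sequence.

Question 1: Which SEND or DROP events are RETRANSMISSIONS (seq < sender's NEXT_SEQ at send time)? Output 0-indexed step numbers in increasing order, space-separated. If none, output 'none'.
Answer: none

Derivation:
Step 0: SEND seq=0 -> fresh
Step 2: DROP seq=5000 -> fresh
Step 3: SEND seq=5098 -> fresh
Step 4: SEND seq=5288 -> fresh
Step 5: SEND seq=138 -> fresh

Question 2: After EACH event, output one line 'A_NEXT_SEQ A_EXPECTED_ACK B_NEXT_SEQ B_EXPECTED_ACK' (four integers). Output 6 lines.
5000 138 138 5000
5000 138 138 5000
5098 138 138 5000
5288 138 138 5000
5338 138 138 5000
5338 278 278 5000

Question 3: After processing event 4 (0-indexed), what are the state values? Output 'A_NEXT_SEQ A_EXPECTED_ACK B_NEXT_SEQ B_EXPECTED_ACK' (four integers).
After event 0: A_seq=5000 A_ack=138 B_seq=138 B_ack=5000
After event 1: A_seq=5000 A_ack=138 B_seq=138 B_ack=5000
After event 2: A_seq=5098 A_ack=138 B_seq=138 B_ack=5000
After event 3: A_seq=5288 A_ack=138 B_seq=138 B_ack=5000
After event 4: A_seq=5338 A_ack=138 B_seq=138 B_ack=5000

5338 138 138 5000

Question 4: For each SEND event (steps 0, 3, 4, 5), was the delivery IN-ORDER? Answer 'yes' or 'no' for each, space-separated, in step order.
Step 0: SEND seq=0 -> in-order
Step 3: SEND seq=5098 -> out-of-order
Step 4: SEND seq=5288 -> out-of-order
Step 5: SEND seq=138 -> in-order

Answer: yes no no yes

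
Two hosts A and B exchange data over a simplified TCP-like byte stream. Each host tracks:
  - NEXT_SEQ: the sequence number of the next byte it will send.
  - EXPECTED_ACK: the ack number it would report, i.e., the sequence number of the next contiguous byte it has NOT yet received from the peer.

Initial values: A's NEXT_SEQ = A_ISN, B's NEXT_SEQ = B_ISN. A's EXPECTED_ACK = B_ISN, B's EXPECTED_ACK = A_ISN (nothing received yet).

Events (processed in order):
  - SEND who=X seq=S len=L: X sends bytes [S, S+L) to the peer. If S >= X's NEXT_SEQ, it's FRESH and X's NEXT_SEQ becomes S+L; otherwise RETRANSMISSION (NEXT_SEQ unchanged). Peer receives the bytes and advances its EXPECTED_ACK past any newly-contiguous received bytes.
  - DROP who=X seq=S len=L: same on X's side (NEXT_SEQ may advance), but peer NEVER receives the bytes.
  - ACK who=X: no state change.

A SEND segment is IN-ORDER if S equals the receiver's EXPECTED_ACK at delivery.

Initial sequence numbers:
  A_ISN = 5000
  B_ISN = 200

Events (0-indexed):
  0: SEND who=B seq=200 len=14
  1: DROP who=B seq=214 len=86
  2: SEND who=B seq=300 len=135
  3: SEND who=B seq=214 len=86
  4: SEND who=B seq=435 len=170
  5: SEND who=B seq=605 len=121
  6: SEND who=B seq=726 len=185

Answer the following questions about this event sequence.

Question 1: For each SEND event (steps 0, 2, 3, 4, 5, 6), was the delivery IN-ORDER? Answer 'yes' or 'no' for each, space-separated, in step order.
Step 0: SEND seq=200 -> in-order
Step 2: SEND seq=300 -> out-of-order
Step 3: SEND seq=214 -> in-order
Step 4: SEND seq=435 -> in-order
Step 5: SEND seq=605 -> in-order
Step 6: SEND seq=726 -> in-order

Answer: yes no yes yes yes yes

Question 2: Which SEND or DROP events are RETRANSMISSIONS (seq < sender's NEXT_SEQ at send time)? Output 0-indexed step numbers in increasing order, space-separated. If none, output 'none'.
Step 0: SEND seq=200 -> fresh
Step 1: DROP seq=214 -> fresh
Step 2: SEND seq=300 -> fresh
Step 3: SEND seq=214 -> retransmit
Step 4: SEND seq=435 -> fresh
Step 5: SEND seq=605 -> fresh
Step 6: SEND seq=726 -> fresh

Answer: 3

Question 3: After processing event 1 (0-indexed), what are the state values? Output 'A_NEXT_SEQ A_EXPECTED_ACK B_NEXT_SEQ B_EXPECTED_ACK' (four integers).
After event 0: A_seq=5000 A_ack=214 B_seq=214 B_ack=5000
After event 1: A_seq=5000 A_ack=214 B_seq=300 B_ack=5000

5000 214 300 5000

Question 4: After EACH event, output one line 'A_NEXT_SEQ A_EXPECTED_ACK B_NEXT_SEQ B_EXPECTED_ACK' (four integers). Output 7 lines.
5000 214 214 5000
5000 214 300 5000
5000 214 435 5000
5000 435 435 5000
5000 605 605 5000
5000 726 726 5000
5000 911 911 5000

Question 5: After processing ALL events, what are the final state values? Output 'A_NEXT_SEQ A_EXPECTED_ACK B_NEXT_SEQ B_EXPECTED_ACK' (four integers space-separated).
After event 0: A_seq=5000 A_ack=214 B_seq=214 B_ack=5000
After event 1: A_seq=5000 A_ack=214 B_seq=300 B_ack=5000
After event 2: A_seq=5000 A_ack=214 B_seq=435 B_ack=5000
After event 3: A_seq=5000 A_ack=435 B_seq=435 B_ack=5000
After event 4: A_seq=5000 A_ack=605 B_seq=605 B_ack=5000
After event 5: A_seq=5000 A_ack=726 B_seq=726 B_ack=5000
After event 6: A_seq=5000 A_ack=911 B_seq=911 B_ack=5000

Answer: 5000 911 911 5000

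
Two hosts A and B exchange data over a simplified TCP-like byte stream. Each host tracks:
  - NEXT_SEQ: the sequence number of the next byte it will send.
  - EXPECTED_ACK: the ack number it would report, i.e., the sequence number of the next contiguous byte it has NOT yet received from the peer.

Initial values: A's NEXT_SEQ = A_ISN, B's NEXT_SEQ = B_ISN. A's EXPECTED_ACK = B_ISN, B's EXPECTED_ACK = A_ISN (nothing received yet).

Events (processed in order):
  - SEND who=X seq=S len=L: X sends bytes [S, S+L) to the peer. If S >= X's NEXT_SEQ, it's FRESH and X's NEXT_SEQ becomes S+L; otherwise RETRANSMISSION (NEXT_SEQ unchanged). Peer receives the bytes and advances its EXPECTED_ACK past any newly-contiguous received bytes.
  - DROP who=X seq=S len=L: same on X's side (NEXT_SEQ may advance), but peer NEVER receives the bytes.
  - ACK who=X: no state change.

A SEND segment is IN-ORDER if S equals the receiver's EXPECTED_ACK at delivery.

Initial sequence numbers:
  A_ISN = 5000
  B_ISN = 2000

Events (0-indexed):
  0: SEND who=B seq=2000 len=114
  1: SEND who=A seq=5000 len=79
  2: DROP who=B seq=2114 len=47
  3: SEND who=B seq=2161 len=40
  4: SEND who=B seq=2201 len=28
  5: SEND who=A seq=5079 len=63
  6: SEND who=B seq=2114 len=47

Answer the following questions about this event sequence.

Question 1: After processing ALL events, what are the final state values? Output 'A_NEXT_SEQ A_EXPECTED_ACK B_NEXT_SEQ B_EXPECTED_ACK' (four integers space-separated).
Answer: 5142 2229 2229 5142

Derivation:
After event 0: A_seq=5000 A_ack=2114 B_seq=2114 B_ack=5000
After event 1: A_seq=5079 A_ack=2114 B_seq=2114 B_ack=5079
After event 2: A_seq=5079 A_ack=2114 B_seq=2161 B_ack=5079
After event 3: A_seq=5079 A_ack=2114 B_seq=2201 B_ack=5079
After event 4: A_seq=5079 A_ack=2114 B_seq=2229 B_ack=5079
After event 5: A_seq=5142 A_ack=2114 B_seq=2229 B_ack=5142
After event 6: A_seq=5142 A_ack=2229 B_seq=2229 B_ack=5142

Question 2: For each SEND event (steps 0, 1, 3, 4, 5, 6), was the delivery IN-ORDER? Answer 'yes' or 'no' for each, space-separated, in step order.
Step 0: SEND seq=2000 -> in-order
Step 1: SEND seq=5000 -> in-order
Step 3: SEND seq=2161 -> out-of-order
Step 4: SEND seq=2201 -> out-of-order
Step 5: SEND seq=5079 -> in-order
Step 6: SEND seq=2114 -> in-order

Answer: yes yes no no yes yes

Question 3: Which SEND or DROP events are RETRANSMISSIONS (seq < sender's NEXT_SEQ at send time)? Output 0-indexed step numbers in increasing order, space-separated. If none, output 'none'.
Step 0: SEND seq=2000 -> fresh
Step 1: SEND seq=5000 -> fresh
Step 2: DROP seq=2114 -> fresh
Step 3: SEND seq=2161 -> fresh
Step 4: SEND seq=2201 -> fresh
Step 5: SEND seq=5079 -> fresh
Step 6: SEND seq=2114 -> retransmit

Answer: 6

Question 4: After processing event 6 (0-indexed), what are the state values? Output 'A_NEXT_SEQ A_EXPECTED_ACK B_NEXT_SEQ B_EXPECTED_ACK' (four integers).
After event 0: A_seq=5000 A_ack=2114 B_seq=2114 B_ack=5000
After event 1: A_seq=5079 A_ack=2114 B_seq=2114 B_ack=5079
After event 2: A_seq=5079 A_ack=2114 B_seq=2161 B_ack=5079
After event 3: A_seq=5079 A_ack=2114 B_seq=2201 B_ack=5079
After event 4: A_seq=5079 A_ack=2114 B_seq=2229 B_ack=5079
After event 5: A_seq=5142 A_ack=2114 B_seq=2229 B_ack=5142
After event 6: A_seq=5142 A_ack=2229 B_seq=2229 B_ack=5142

5142 2229 2229 5142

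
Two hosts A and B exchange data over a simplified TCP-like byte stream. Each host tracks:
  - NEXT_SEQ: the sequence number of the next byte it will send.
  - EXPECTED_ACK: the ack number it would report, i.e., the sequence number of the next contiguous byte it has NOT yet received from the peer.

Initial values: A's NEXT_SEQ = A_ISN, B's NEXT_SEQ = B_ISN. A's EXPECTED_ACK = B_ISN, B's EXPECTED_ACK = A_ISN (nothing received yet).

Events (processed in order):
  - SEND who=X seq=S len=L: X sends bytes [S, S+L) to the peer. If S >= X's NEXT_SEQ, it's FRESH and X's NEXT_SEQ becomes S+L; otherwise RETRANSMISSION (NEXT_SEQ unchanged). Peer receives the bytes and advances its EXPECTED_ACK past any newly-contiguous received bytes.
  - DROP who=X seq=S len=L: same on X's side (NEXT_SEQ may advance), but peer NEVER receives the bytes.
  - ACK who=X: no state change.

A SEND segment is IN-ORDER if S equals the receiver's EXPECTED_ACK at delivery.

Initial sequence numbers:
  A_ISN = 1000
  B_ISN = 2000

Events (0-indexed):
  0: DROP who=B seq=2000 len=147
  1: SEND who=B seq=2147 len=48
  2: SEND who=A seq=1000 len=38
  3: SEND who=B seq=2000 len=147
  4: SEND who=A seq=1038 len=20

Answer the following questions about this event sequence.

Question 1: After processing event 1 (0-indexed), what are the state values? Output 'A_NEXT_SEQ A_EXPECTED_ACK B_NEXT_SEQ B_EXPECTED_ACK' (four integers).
After event 0: A_seq=1000 A_ack=2000 B_seq=2147 B_ack=1000
After event 1: A_seq=1000 A_ack=2000 B_seq=2195 B_ack=1000

1000 2000 2195 1000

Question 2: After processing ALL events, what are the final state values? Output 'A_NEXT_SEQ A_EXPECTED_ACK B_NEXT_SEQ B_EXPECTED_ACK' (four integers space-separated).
After event 0: A_seq=1000 A_ack=2000 B_seq=2147 B_ack=1000
After event 1: A_seq=1000 A_ack=2000 B_seq=2195 B_ack=1000
After event 2: A_seq=1038 A_ack=2000 B_seq=2195 B_ack=1038
After event 3: A_seq=1038 A_ack=2195 B_seq=2195 B_ack=1038
After event 4: A_seq=1058 A_ack=2195 B_seq=2195 B_ack=1058

Answer: 1058 2195 2195 1058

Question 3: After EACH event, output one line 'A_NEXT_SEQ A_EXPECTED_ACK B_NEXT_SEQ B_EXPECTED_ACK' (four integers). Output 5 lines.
1000 2000 2147 1000
1000 2000 2195 1000
1038 2000 2195 1038
1038 2195 2195 1038
1058 2195 2195 1058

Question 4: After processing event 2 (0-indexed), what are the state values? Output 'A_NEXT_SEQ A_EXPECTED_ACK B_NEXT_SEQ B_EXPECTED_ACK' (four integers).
After event 0: A_seq=1000 A_ack=2000 B_seq=2147 B_ack=1000
After event 1: A_seq=1000 A_ack=2000 B_seq=2195 B_ack=1000
After event 2: A_seq=1038 A_ack=2000 B_seq=2195 B_ack=1038

1038 2000 2195 1038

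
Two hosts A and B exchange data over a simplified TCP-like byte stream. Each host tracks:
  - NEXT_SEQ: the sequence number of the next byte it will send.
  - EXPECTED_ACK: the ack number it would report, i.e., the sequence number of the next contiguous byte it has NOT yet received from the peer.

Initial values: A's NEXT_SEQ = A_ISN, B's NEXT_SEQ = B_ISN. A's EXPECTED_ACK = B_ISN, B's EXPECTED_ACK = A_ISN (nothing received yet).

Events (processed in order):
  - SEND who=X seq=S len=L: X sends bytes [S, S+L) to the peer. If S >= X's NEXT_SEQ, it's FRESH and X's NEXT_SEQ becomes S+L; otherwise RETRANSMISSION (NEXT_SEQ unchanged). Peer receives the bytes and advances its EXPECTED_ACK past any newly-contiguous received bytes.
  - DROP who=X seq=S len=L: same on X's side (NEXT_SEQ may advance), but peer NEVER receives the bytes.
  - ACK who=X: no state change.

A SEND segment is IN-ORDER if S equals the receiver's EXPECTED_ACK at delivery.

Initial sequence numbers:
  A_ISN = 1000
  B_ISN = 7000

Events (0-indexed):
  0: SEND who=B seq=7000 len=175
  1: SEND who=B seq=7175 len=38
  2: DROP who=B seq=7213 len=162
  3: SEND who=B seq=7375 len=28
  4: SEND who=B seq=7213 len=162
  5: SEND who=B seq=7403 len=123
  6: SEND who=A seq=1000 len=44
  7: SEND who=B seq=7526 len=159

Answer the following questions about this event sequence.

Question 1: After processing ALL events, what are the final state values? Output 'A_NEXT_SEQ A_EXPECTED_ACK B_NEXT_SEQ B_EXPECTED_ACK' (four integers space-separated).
After event 0: A_seq=1000 A_ack=7175 B_seq=7175 B_ack=1000
After event 1: A_seq=1000 A_ack=7213 B_seq=7213 B_ack=1000
After event 2: A_seq=1000 A_ack=7213 B_seq=7375 B_ack=1000
After event 3: A_seq=1000 A_ack=7213 B_seq=7403 B_ack=1000
After event 4: A_seq=1000 A_ack=7403 B_seq=7403 B_ack=1000
After event 5: A_seq=1000 A_ack=7526 B_seq=7526 B_ack=1000
After event 6: A_seq=1044 A_ack=7526 B_seq=7526 B_ack=1044
After event 7: A_seq=1044 A_ack=7685 B_seq=7685 B_ack=1044

Answer: 1044 7685 7685 1044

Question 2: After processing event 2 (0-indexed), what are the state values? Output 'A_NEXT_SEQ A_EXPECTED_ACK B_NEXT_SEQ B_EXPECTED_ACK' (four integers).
After event 0: A_seq=1000 A_ack=7175 B_seq=7175 B_ack=1000
After event 1: A_seq=1000 A_ack=7213 B_seq=7213 B_ack=1000
After event 2: A_seq=1000 A_ack=7213 B_seq=7375 B_ack=1000

1000 7213 7375 1000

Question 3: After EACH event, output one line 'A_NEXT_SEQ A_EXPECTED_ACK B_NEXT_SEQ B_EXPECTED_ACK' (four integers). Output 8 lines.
1000 7175 7175 1000
1000 7213 7213 1000
1000 7213 7375 1000
1000 7213 7403 1000
1000 7403 7403 1000
1000 7526 7526 1000
1044 7526 7526 1044
1044 7685 7685 1044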